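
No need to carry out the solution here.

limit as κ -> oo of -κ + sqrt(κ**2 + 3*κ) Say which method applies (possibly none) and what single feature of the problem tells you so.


Technique: conjugate multiplication — divergence minus divergence hides a finite answer — expose it by pairing sqrt(κ**2 + 3*κ) - κ with its conjugate.


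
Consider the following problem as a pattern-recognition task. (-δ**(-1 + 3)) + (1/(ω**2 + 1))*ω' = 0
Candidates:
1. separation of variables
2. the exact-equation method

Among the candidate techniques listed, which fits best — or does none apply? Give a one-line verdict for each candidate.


Method: separation of variables — one side of the product carries the independent variable, the other the unknown — the textbook separation shape.
- separation of variables: applicable, and directly so.
- the exact-equation method: the cross-partial test holds only vacuously — each coefficient lives in its own variable, so the exactness machinery reads no structure the split form does not already show.


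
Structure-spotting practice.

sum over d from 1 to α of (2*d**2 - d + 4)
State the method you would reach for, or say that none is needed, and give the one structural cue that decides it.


Best approach: no special technique — no ratio, no shift structure, no binomial pattern: sum the constant-multiple powers of d with known formulas.


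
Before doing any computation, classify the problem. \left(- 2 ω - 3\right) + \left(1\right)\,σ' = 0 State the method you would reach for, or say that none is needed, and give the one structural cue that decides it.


Technique: no special technique — the slope is a function of ω alone, so integrate both sides directly.


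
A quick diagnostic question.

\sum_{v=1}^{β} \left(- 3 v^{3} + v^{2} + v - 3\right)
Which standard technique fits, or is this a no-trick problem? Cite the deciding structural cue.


Method: no special technique — the sum is polynomial through and through; closed forms for each power of v finish it directly.


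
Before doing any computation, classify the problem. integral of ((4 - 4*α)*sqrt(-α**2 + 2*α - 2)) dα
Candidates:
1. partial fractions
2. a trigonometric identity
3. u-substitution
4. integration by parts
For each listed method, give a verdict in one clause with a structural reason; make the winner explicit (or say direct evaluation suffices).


Verdict: u-substitution — read it as f(-α**2 + 2*α - 2) times a constant multiple of d(-α**2 + 2*α - 2): one substitution, u = -α**2 + 2*α - 2, finishes it.
- partial fractions — there is no rational-function structure to decompose.
- a trigonometric identity — no sine or cosine appears, so there is nothing for a trigonometric identity to act on.
- u-substitution: applies; the problem has the shape this method handles.
- integration by parts — the non-polynomial partner is not one of the parts kernels — exp, sine, or cosine with a degree-1 argument, or a logarithm.


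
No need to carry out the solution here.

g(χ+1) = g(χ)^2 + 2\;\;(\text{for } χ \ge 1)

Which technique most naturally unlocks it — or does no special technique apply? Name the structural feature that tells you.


Verdict: no special technique — no ansatz, no master substitution, no summation factor survives the nonlinearity here.


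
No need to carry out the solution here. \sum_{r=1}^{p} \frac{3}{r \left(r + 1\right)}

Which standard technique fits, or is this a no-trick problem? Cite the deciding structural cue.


Diagnosis: telescoping — split \frac{3}{r \left(r + 1\right)} by partial fractions and the pieces are one function at shifted arguments — interior terms cancel.


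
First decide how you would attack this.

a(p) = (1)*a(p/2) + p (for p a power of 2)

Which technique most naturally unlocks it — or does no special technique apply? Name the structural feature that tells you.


Best approach: the master substitution — index division is the fingerprint: p/2 in the recursive call means substitute p = 2^m.


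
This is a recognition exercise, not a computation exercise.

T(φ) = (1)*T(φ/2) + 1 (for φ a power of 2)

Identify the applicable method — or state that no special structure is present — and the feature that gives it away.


Verdict: the master substitution — the index is divided (φ/2), not shifted — substitute φ = 2^m to straighten it into a shift recurrence.


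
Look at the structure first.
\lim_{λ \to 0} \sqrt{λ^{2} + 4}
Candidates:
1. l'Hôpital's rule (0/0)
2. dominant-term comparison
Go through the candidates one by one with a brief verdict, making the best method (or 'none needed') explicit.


Diagnosis: no special technique — the expression is continuous at the evaluation point — substitute directly; no indeterminate form appears.
- l'Hôpital's rule (0/0): evaluation at the point is determinate, so the rule has nothing to repair.
- dominant-term comparison — no dominant power emerges to decide the limit by degree comparison.


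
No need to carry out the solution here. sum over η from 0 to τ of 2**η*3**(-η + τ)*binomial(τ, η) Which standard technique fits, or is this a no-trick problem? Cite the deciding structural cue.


Verdict: the binomial theorem — the summand is term η of a binomial expansion in 2 and 3; the whole sum is a single power.


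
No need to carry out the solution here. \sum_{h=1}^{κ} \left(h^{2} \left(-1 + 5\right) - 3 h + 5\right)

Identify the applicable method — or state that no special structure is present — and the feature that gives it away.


Diagnosis: no special technique — with only polynomial terms in h present, the classical sum-of-powers identities are all you need.


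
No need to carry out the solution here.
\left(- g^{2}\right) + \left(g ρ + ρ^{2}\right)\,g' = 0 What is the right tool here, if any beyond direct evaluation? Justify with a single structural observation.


Diagnosis: the homogeneous substitution — the slope's numerator and denominator share total degree; set v = g/ρ and the equation drops to separable form. A Bernoulli substitution after rearrangement (possibly exchanging dependent and independent variable) is a fair alternative; the homogeneous route works on the equation as it stands.


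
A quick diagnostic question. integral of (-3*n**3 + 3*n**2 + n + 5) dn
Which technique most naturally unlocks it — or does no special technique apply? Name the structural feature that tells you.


Best approach: no special technique — a term-by-term power-rule job in n; no substitution or rearrangement earns its keep here.


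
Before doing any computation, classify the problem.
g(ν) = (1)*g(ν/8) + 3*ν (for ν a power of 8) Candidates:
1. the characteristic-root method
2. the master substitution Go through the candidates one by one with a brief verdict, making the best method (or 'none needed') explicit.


Verdict: the master substitution — index division is the fingerprint: ν/8 in the recursive call means substitute ν = 8^m.
- the characteristic-root method — the recursion divides its index rather than shifting it — outside the constant-shift family the root method covers.
- the master substitution — yes, a natural case for it.


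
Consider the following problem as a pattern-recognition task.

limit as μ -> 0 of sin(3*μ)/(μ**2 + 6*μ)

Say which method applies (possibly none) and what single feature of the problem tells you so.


Technique: l'Hôpital's rule (0/0) — plug in 0: top and bottom both hit zero, so differentiate each and retry. The standard small-argument limits would also carry it; the rule is the systematic route.


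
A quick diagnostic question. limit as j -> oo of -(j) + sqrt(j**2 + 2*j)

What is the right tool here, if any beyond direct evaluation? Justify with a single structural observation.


Technique: conjugate multiplication — both pieces blow up but their difference is finite; the conjugate trick rationalizes sqrt(j**2 + 2*j) - j.


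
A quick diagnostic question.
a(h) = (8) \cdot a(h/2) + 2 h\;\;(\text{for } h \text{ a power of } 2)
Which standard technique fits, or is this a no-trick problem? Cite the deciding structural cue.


Method: the master substitution — treat m = log base 2 of h as the new clock: one recursion step advances m by one while h scales by 2.


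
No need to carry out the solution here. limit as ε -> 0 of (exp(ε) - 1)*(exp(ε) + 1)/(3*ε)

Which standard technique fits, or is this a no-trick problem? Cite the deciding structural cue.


Method: l'Hôpital's rule (0/0) — both numerator and denominator vanish at 0: the genuine 0/0 indeterminate that l'Hôpital exists for. A local series expansion at the point resolves it as well; the rule is the packaged version of that step.


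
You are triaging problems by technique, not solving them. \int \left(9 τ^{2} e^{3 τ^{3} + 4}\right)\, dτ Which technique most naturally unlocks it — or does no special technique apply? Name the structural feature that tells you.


Verdict: u-substitution — collected, the integrand has one factor that is, up to a constant, the derivative of an inner expression the rest depends on — substitute for that inner expression.


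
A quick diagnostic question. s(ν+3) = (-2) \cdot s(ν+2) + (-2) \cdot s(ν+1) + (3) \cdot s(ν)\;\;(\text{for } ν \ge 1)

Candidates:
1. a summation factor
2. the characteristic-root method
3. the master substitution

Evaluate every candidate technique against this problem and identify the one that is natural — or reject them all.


Technique: the characteristic-root method — try a geometric ansatz r^ν: constant coefficients turn the recurrence into one polynomial equation in r.
- a summation factor: a summation factor telescopes one-step recursions; this one carries higher-order memory.
- the characteristic-root method: yes, a natural case for it.
- the master substitution: this is shift-type recursion, outside the divide-and-conquer template.


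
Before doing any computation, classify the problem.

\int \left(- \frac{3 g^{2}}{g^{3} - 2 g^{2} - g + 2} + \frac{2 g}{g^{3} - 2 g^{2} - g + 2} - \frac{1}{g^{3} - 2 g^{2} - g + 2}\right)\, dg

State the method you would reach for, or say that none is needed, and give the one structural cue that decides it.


Technique: partial fractions — the denominator g^{3} - 2 g^{2} - g + 2 factors, so the quotient decomposes into elementary partial fractions term by term.


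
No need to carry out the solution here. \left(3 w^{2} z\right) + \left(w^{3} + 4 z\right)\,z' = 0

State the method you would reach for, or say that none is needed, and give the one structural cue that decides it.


Method: the exact-equation method — because the two cross partials coincide, the form is conservative as written — recover its potential in (w, z).


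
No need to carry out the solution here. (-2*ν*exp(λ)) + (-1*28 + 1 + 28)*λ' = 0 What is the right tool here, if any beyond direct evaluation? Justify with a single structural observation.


Method: separation of variables — one side of the product carries the independent variable, the other the unknown — the textbook separation shape.


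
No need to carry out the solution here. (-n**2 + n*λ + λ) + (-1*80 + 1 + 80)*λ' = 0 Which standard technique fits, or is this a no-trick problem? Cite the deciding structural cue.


Technique: a linear integrating factor — the unknown enters only to the first power against a nonzero forcing term — the integrating-factor template applies directly.


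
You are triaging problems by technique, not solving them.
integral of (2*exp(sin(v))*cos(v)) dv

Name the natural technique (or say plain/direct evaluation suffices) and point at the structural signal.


Method: u-substitution — viewed as a product, the integrand is a composition evaluated at sin(v) times (a constant multiple of) that inner expression's derivative, so u = sin(v) makes it elementary.


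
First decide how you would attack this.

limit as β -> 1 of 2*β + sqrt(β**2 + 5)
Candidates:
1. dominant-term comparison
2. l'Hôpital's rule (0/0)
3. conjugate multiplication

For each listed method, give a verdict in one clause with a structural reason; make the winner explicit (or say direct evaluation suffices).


Best approach: no special technique — nothing blocks direct substitution at 1: plug in and finish.
- dominant-term comparison — this limit is not decided by comparing polynomial growth at infinity.
- l'Hôpital's rule (0/0): substituting the point produces a determinate value, not a 0 over 0 clash.
- conjugate multiplication: multiplying by a conjugate would not remove any indeterminacy here.


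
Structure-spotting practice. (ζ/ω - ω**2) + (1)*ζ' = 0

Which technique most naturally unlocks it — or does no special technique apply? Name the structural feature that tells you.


Best approach: a linear integrating factor — the unknown enters only to the first power against a nonzero forcing term — the integrating-factor template applies directly.


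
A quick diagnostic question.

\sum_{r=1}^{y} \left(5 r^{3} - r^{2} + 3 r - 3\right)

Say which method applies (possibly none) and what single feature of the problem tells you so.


Best approach: no special technique — no cancellation, no constant ratio, no binomial weights — just polynomial terms summed directly.


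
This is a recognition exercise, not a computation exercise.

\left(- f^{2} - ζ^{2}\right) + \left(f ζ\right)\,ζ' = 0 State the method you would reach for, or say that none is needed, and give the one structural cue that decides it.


Verdict: the homogeneous substitution — scaling f and ζ together leaves the slope fixed — it depends only on ζ/f, so substitute the ratio. This doubles as a Bernoulli equation in the unknown as written; the homogeneous route needs no setup at all.


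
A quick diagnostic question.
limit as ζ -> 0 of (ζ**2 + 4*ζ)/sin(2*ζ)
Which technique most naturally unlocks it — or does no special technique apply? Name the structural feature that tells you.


Method: l'Hôpital's rule (0/0) — the 0/0 form at 0 is the signature situation for l'Hôpital's rule. Expanding numerator and denominator to first order gives the same value — the rule automates exactly that.


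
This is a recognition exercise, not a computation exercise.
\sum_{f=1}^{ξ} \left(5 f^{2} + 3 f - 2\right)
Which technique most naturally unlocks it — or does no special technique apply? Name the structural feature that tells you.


Best approach: no special technique — no ratio, no shift structure, no binomial pattern: sum the constant-multiple powers of f with known formulas.


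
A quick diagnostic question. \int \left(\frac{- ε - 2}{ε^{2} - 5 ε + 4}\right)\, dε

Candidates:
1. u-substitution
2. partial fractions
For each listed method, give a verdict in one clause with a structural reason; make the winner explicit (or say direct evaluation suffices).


Best approach: partial fractions — once ε^{2} - 5 ε + 4 is factored, each root contributes a simple-fraction term; integrate them one at a time.
- u-substitution: no subexpression of the integrand pairs with its own derivative as a factor — individual terms may offer their own substitutions, but any change of variable covering the whole integral would have to be constructed from outside the expression.
- partial fractions — a fit — the right tool for this form.


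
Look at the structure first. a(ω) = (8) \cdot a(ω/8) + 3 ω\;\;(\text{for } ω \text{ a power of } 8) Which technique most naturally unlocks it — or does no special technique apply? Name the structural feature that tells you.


Method: the master substitution — treat m = log base 8 of ω as the new clock: one recursion step advances m by one while ω scales by 8.


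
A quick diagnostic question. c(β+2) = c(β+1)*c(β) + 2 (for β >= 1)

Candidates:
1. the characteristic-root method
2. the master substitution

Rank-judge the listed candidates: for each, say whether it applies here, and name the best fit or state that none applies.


Diagnosis: no special technique — the unknown enters the rule nonlinearly, not as a weighted sum — no linear method is even well-posed.
- the characteristic-root method: the recursion is nonlinear in the sequence values, so no linear-modes ansatz applies.
- the master substitution: with no divided-index recursive call, reindexing by powers of a base buys nothing.


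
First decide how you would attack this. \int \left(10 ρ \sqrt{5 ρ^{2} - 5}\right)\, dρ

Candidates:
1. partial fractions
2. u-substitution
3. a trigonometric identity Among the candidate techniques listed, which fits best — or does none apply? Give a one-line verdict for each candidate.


Verdict: u-substitution — structure check: outer function, inner expression 5 ρ^{2} - 5, inner derivative as a factor — the classic u = 5 ρ^{2} - 5 pattern.
- partial fractions — the expression is not a ratio of polynomials that decomposes further.
- u-substitution: yes — fits the structure here.
- a trigonometric identity — there is no trigonometric structure at all — the integrand carries no sine or cosine to rewrite.


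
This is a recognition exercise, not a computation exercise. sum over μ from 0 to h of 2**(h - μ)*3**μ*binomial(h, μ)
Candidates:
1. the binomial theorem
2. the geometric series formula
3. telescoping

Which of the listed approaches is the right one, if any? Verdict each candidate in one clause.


Diagnosis: the binomial theorem — binomial(h, μ) weighting matched powers of 3 and 2 is the expanded form of (3 + 2)^h — fold it back up.
- the binomial theorem — yes, a natural case for it.
- the geometric series formula — consecutive terms are not related by a fixed multiplier.
- telescoping: writing out consecutive terms as given produces no pairwise cancellation.


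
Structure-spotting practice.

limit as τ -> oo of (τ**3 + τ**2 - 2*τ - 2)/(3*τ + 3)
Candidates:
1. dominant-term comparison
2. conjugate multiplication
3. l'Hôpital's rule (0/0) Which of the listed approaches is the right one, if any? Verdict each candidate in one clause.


Method: dominant-term comparison — divide through by the highest power of τ; every lower-order term dies and the dominant terms decide the limit.
- dominant-term comparison: applies; the problem has the shape this method handles.
- conjugate multiplication — no difference of divergent radicals appears, so rationalizing has nothing to cancel.
- l'Hôpital's rule (0/0) — viewed as a single quotient this runs to ∞/∞, not the 0/0 clash this candidate addresses; an at-infinity variant of the rule would resolve it, but comparing leading growth reads the answer without differentiating.


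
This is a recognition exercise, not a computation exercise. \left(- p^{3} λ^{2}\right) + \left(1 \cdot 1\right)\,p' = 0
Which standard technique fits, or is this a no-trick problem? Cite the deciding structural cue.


Verdict: separation of variables — a product of single-variable factors, λ^{2} and p^{3} — the textbook separable form.


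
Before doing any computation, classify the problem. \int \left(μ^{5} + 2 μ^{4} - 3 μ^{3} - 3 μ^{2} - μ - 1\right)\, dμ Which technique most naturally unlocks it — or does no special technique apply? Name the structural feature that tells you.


Technique: no special technique — the integrand is a sum of constant multiples of powers of μ — integrate term by term.


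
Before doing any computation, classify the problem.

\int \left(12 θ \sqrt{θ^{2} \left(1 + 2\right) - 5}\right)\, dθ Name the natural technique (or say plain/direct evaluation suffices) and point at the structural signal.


Best approach: u-substitution — a chain-rule shadow: 12 θ alongside a function of (θ^{2} \left(1 + 2\right) - 5) means u = (θ^{2} \left(1 + 2\right) - 5) unwinds the composition in one step.


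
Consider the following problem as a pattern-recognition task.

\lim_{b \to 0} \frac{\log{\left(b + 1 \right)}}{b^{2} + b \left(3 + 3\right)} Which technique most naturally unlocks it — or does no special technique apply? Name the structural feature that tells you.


Method: l'Hôpital's rule (0/0) — substituting 0 gives 0 over 0; differentiate top and bottom once and re-evaluate. A local series expansion at the point resolves it as well; the rule is the packaged version of that step.


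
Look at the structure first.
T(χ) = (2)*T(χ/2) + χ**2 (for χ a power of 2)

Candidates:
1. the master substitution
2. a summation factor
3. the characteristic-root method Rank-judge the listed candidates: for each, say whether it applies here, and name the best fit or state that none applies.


Verdict: the master substitution — the argument χ/2 divides the index by 2; the standard χ = 2^m substitution converts it to a constant-shift recurrence.
- the master substitution: yes, a natural case for it.
- a summation factor: a divided-index call is outside the fixed-shift first-order family a summation factor normalizes.
- the characteristic-root method: a divided-index call is not the fixed-shift linear shape that characteristic roots solve.


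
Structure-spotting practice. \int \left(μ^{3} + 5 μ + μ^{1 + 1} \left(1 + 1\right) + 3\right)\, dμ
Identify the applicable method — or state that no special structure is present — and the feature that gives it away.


Verdict: no special technique — a term-by-term power-rule job in μ; no substitution or rearrangement earns its keep here.


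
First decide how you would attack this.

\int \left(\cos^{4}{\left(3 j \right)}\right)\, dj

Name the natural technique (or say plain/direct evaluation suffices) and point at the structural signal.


Method: a trigonometric identity — reduce \cos^{4}{\left(3 j \right)} with the power-reduction formula and the integral becomes first-degree trigonometry.


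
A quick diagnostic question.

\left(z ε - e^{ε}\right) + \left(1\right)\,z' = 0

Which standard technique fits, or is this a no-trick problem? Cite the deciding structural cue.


Verdict: a linear integrating factor — z enters only linearly with coefficient ε; multiply by exp of the integral of ε and the left side becomes one derivative.


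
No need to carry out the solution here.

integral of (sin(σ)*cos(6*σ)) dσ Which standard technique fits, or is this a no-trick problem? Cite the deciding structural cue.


Verdict: a trigonometric identity — the identity turns sin(σ)*cos(6*σ) into two lone cosines/sines, each trivially integrable.


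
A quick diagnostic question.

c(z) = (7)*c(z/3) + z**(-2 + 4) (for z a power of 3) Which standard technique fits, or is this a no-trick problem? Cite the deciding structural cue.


Verdict: the master substitution — recursion at z/3 is multiplicative in the index; logarithmic reindexing via z = 3^m linearizes it.


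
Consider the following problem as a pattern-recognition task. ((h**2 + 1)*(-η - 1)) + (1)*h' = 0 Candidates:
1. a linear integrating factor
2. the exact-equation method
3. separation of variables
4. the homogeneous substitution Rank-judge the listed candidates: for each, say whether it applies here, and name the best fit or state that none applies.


Diagnosis: separation of variables — all dependence on the two variables factors apart, the defining separable shape.
- a linear integrating factor: a nonlinear term in the unknown puts this outside the integrating-factor template.
- the exact-equation method — the cross partial derivatives disagree, so no single potential exists.
- separation of variables: applicable, and directly so.
- the homogeneous substitution: rescaling both variables together changes the slope, so no ratio substitution collapses it.


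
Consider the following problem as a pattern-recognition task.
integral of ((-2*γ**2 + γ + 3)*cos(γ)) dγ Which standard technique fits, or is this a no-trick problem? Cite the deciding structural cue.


Best approach: integration by parts — a polynomial factor -2*γ**2 + γ + 3 multiplies cos(γ); differentiating -2*γ**2 + γ + 3 lowers its degree while cos(γ) integrates cleanly, so parts wins.


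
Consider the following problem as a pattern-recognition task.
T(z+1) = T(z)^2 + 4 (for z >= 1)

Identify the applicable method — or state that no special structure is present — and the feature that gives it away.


Verdict: no special technique — each new value is a nonlinear function of earlier ones — scaling arguments and superposition both fail.


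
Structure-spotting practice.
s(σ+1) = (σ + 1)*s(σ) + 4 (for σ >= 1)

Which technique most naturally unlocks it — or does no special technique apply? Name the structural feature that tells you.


Method: a summation factor — one step of memory with a weight σ + 1 that changes as the index grows — the summation-factor construction is built for this.


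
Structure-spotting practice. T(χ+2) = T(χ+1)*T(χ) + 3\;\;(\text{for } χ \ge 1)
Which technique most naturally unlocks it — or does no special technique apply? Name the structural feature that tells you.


Verdict: no special technique — nonlinear feedback in the recursion rules out every root- or factor-based technique.


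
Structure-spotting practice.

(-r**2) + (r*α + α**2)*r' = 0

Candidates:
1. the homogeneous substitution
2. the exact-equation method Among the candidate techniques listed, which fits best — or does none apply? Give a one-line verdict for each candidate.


Diagnosis: the homogeneous substitution — the slope's numerator and denominator share total degree; set v = r/α and the equation drops to separable form. This can also be massaged into Bernoulli form (the roles of the variables may need exchanging); the homogeneous substitution avoids that setup.
- the homogeneous substitution — applies; the problem has the shape this method handles.
- the exact-equation method: no potential function has this form as its differential, as written.


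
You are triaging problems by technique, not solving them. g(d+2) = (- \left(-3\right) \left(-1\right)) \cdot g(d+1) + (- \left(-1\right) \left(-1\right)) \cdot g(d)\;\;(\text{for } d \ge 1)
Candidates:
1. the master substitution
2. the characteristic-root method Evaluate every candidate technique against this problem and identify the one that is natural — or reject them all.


Technique: the characteristic-root method — shift-invariance with fixed coefficients calls for exponential trials; the characteristic polynomial finds every r^d.
- the master substitution: the recursion shifts the index rather than dividing it.
- the characteristic-root method: applies; the problem has the shape this method handles.


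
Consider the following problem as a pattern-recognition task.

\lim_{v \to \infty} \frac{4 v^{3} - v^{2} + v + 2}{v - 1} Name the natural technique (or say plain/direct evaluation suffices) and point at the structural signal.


Method: dominant-term comparison — divide by the highest power of v present: lower-order terms vanish and the dominant ratio remains. As a single quotient, the ∞/∞ shape would yield to repeated differentiation as well — the growth comparison gets there in one look.


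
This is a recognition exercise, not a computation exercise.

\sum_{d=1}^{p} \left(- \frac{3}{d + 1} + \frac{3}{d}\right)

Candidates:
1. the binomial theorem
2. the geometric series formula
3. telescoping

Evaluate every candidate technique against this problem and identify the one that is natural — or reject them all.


Best approach: telescoping — the generic term is a one-step difference of \frac{3}{d}, so partial sums shortcut to endpoint evaluation.
- the binomial theorem — the terms do not reassemble into a binomial power.
- the geometric series formula: the ratio of consecutive terms depends on the index.
- telescoping — a fit — the right tool for this form.


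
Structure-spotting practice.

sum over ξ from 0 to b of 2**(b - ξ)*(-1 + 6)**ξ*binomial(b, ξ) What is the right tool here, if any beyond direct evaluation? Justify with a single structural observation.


Best approach: the binomial theorem — binomial coefficients against complementary powers of (-1 + 6) and 2: recognize the binomial expansion and resum.


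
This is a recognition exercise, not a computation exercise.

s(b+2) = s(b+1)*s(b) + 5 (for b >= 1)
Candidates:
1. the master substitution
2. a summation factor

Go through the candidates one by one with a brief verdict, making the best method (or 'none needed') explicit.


Technique: no special technique — the sequence value feeds back through itself nonlinearly — linear superposition fails, and every superposition-based closed form fails with it.
- the master substitution — the recursive argument is a shift of the index, not a fixed fraction of it.
- a summation factor: no summation factor applies — the rule is not linear in the sequence values.


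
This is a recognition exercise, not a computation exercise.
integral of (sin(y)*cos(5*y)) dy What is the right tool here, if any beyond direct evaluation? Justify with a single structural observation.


Best approach: a trigonometric identity — distinct frequencies under one product (sin(y)*cos(5*y)): the product-to-sum identity is the systematic route to an integrable form.


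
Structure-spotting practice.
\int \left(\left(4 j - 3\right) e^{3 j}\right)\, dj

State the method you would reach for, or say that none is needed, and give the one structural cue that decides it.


Best approach: integration by parts — a polynomial factor 4 j - 3 multiplies e^{3 j}; differentiating 4 j - 3 lowers its degree while e^{3 j} integrates cleanly, so parts wins.


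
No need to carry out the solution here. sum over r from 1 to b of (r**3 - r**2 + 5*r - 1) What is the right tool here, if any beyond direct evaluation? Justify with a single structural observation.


Method: no special technique — no ratio, no shift structure, no binomial pattern: sum the constant-multiple powers of r with known formulas.


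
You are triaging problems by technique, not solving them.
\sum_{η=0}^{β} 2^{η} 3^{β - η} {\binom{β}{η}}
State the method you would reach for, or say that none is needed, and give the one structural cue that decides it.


Verdict: the binomial theorem — the summand is term η of a binomial expansion in 2 and 3; the whole sum is a single power.


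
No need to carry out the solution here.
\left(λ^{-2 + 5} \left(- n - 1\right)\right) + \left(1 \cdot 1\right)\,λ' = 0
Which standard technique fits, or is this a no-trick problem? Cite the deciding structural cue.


Method: separation of variables — separating collects all λ-dependence with the derivative and leaves all n-dependence opposite: variables separate.


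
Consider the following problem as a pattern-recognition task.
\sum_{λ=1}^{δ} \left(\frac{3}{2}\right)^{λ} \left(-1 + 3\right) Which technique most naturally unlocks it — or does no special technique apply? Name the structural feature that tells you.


Best approach: the geometric series formula — each summand is the previous one scaled by \frac{3}{2}; that constant multiplier is itself the geometric structure.


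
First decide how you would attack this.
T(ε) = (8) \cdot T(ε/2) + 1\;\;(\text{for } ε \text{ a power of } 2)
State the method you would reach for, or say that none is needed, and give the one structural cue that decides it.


Technique: the master substitution — the argument shrinks by the factor 2, so measure the index on a logarithmic scale and the recursion becomes a shift.


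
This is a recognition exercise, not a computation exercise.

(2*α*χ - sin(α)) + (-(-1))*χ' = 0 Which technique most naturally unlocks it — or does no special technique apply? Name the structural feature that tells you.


Technique: a linear integrating factor — χ appears only to the first power with coefficient 2*α — the classic integrating-factor setup.


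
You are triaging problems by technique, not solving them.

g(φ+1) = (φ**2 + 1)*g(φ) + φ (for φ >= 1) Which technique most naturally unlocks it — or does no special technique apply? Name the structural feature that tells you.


Verdict: a summation factor — normalize by the running product of φ**2 + 1: the left side becomes a difference, and differences sum.


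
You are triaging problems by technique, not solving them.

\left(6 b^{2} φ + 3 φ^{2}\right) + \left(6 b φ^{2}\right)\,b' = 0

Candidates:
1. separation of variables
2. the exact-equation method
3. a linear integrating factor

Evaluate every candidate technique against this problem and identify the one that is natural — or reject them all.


Verdict: the exact-equation method — equality of cross partials is the green light — assemble the potential function term by term.
- separation of variables: the two dependences are entangled, not a clean product of one-variable pieces.
- the exact-equation method — yes — fits the structure here.
- a linear integrating factor: the unknown enters nonlinearly (through a power, a denominator, or a transcendental function), which the linear integrating-factor recipe cannot absorb as-is — any repair would come from a preliminary substitution, not the factor.


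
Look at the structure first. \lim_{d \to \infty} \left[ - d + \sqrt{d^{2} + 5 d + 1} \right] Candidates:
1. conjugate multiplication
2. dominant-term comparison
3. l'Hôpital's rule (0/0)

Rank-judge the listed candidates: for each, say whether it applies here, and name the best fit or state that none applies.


Best approach: conjugate multiplication — divergence minus divergence hides a finite answer — expose it by pairing \sqrt{d^{2} + 5 d + 1} - d with its conjugate.
- conjugate multiplication: a fit — the right tool for this form.
- dominant-term comparison: no dominant-degree comparison decides it.
- l'Hôpital's rule (0/0) — no quotient structure at all: the clash is ∞ minus ∞, which rationalizing converts into a tractable ratio.


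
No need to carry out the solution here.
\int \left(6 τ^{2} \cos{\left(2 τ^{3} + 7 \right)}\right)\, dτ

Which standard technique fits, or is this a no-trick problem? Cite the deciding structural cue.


Method: u-substitution — spotting that 6 τ^{2} is a constant multiple of the derivative of 2 τ^{3} + 7 is the key observation — substitute u = 2 τ^{3} + 7 and the integral becomes one-dimensional in u.


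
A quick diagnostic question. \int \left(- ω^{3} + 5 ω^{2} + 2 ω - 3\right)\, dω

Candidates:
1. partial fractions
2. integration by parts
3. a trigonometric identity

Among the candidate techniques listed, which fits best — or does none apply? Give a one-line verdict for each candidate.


Verdict: no special technique — the integrand is a sum of constant multiples of powers of ω — integrate term by term.
- partial fractions — there is no rational-function structure to decompose.
- integration by parts — parts would only shuffle a directly integrable integrand.
- a trigonometric identity: with no trigonometric functions present, identity rewriting has no target.


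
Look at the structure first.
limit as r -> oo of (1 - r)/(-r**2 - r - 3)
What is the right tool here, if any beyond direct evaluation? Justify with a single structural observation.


Diagnosis: dominant-term comparison — divide through by the highest power of r; every lower-order term dies and the dominant terms decide the limit. Viewed as a single quotient this is an ∞/∞ form — an at-infinity application of l'Hôpital's rule would also resolve it; comparing leading growth reads the answer without differentiating.


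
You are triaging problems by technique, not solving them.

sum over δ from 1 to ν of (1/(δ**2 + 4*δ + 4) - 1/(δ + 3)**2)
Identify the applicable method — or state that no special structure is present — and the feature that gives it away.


Method: telescoping — the summand is 1/(δ**2 + 4*δ + 4) minus the same expression shifted by one, so consecutive terms cancel in pairs.


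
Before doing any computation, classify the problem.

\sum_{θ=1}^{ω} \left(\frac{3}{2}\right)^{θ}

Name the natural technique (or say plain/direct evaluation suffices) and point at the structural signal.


Method: the geometric series formula — term-over-term division gives \frac{3}{2} every time — index-free ratio, geometric sum formula applies.


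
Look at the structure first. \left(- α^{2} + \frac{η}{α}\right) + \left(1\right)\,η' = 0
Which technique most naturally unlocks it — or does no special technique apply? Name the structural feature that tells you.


Verdict: a linear integrating factor — the unknown enters only to the first power against a nonzero forcing term — the integrating-factor template applies directly.


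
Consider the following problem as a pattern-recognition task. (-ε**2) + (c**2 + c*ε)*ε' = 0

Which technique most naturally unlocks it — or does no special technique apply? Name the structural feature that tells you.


Method: the homogeneous substitution — the slope is degree-zero homogeneous: the ratio substitution v = ε/c collapses it. With the right rearrangement (exchanging the roles of the variables where needed), this also fits a Bernoulli template; the homogeneous substitution reads the structure directly.


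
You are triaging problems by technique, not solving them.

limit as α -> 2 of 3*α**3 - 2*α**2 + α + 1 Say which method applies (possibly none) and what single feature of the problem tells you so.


Technique: no special technique — the expression is continuous at 2 — substitute and evaluate; no indeterminate form appears.


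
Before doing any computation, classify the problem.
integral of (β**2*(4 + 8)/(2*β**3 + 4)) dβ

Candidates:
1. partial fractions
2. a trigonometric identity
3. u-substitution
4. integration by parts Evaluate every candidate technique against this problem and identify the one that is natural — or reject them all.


Best approach: u-substitution — structure check: outer function, inner expression 2*β**3 + 4, inner derivative as a factor — the classic u = 2*β**3 + 4 pattern.
- partial fractions — the denominator is irreducible over the rationals — no rational-coefficient split into simpler fractions exists.
- a trigonometric identity — there is no trigonometric structure at all — the integrand carries no sine or cosine to rewrite.
- u-substitution — applicable, and directly so.
- integration by parts: the nonconstant-polynomial-times-standard-kernel pattern (an exp, sine, cosine, or logarithm partner) is absent.


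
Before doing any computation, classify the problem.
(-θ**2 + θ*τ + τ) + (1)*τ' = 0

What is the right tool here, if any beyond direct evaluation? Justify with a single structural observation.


Verdict: a linear integrating factor — linear in the unknown with genuine forcing: multiply through by the exponential of the integrated coefficient and the left side closes into one derivative.


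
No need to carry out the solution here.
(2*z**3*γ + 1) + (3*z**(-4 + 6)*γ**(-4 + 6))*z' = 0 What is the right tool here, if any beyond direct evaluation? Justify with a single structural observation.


Technique: the exact-equation method — equality of cross partials is the green light — assemble the potential function term by term.


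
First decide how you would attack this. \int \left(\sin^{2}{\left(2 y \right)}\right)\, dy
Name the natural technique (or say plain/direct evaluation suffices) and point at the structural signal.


Verdict: a trigonometric identity — the even trigonometric power \sin^{2}{\left(2 y \right)} reduces by a double-angle identity before any integration is attempted.


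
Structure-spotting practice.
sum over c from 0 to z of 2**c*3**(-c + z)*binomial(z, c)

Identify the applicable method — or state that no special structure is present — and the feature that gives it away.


Diagnosis: the binomial theorem — binomial(z, c) weighting matched powers of 2 and 3 is the expanded form of (2 + 3)^z — fold it back up.
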